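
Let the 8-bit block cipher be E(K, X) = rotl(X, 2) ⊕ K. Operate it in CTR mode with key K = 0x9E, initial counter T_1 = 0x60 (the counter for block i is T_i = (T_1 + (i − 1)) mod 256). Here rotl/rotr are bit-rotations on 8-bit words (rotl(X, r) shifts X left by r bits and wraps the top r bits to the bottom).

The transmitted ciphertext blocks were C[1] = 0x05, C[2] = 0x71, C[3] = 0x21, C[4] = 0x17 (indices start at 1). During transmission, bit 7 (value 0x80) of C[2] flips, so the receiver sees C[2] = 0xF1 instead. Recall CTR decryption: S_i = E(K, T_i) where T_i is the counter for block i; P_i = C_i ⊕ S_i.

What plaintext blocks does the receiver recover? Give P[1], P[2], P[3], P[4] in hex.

P[1] = 0x1A, P[2] = 0xEA, P[3] = 0x36, P[4] = 0x04

Only C[2] changed, to 0xF1. In CTR, a change in C_i flips the same bit in P_i only; the keystream is unaffected. Decrypting the received ciphertext:
P[1]: T = 0x60, S = E(K, T) = 0x1F; 0x05 ⊕ 0x1F = 0x1A.
P[2]: T = 0x61, S = E(K, T) = 0x1B; 0xF1 ⊕ 0x1B = 0xEA.
P[3]: T = 0x62, S = E(K, T) = 0x17; 0x21 ⊕ 0x17 = 0x36.
P[4]: T = 0x63, S = E(K, T) = 0x13; 0x17 ⊕ 0x13 = 0x04.
Blocks that differ from the original plaintext: P[2].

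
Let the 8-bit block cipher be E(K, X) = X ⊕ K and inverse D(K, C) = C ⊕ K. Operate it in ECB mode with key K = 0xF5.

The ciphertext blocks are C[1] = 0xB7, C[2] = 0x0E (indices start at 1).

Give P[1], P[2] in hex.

ECB decryption: P_i = D(K, C_i).
P[1]: D(K, 0xB7) = 0x42.
P[2]: D(K, 0x0E) = 0xFB.

P[1] = 0x42, P[2] = 0xFB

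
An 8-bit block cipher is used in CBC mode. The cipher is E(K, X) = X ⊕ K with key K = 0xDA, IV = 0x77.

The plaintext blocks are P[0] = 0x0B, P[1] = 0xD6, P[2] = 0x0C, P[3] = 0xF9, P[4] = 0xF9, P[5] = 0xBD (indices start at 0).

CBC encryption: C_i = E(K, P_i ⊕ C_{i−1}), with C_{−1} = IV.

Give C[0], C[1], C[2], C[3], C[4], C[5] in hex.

C[0] = 0xA6, C[1] = 0xAA, C[2] = 0x7C, C[3] = 0x5F, C[4] = 0x7C, C[5] = 0x1B

C[0]: P[0] ⊕ 0x77 = 0x7C; E(K, 0x7C) = 0xA6.
C[1]: P[1] ⊕ 0xA6 = 0x70; E(K, 0x70) = 0xAA.
C[2]: P[2] ⊕ 0xAA = 0xA6; E(K, 0xA6) = 0x7C.
C[3]: P[3] ⊕ 0x7C = 0x85; E(K, 0x85) = 0x5F.
C[4]: P[4] ⊕ 0x5F = 0xA6; E(K, 0xA6) = 0x7C.
C[5]: P[5] ⊕ 0x7C = 0xC1; E(K, 0xC1) = 0x1B.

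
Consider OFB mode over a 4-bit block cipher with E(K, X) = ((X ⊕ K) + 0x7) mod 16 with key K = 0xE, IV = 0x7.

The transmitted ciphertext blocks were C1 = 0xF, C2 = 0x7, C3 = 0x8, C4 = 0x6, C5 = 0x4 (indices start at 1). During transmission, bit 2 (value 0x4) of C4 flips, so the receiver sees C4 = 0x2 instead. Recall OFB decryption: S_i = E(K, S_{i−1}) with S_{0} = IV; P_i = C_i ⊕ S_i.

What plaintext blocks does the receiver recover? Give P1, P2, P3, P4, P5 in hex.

P1 = 0xF, P2 = 0x2, P3 = 0xA, P4 = 0x1, P5 = 0x0

Only C4 changed, to 0x2. In OFB, a change in C_i flips the same bit in P_i only; the keystream is unaffected. Decrypting the received ciphertext:
P1: S = E(K, 0x7) = 0x0; 0xF ⊕ 0x0 = 0xF.
P2: S = E(K, 0x0) = 0x5; 0x7 ⊕ 0x5 = 0x2.
P3: S = E(K, 0x5) = 0x2; 0x8 ⊕ 0x2 = 0xA.
P4: S = E(K, 0x2) = 0x3; 0x2 ⊕ 0x3 = 0x1.
P5: S = E(K, 0x3) = 0x4; 0x4 ⊕ 0x4 = 0x0.
Blocks that differ from the original plaintext: P4.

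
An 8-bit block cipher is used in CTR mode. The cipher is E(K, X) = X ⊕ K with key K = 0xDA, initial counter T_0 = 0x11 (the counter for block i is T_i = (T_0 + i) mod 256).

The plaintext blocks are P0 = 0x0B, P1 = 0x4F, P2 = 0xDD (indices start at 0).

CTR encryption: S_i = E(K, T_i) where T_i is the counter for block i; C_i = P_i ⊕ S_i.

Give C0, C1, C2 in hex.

C0: T = 0x11, S = E(K, T) = 0xCB; 0x0B ⊕ 0xCB = 0xC0.
C1: T = 0x12, S = E(K, T) = 0xC8; 0x4F ⊕ 0xC8 = 0x87.
C2: T = 0x13, S = E(K, T) = 0xC9; 0xDD ⊕ 0xC9 = 0x14.

C0 = 0xC0, C1 = 0x87, C2 = 0x14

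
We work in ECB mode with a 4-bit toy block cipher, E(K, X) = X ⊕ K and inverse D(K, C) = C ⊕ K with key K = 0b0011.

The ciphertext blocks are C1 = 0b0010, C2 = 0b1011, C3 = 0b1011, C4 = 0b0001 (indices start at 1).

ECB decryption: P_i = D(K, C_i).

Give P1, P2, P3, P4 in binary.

P1: D(K, 0b0010) = 0b0001.
P2: D(K, 0b1011) = 0b1000.
P3: D(K, 0b1011) = 0b1000.
P4: D(K, 0b0001) = 0b0010.

P1 = 0b0001, P2 = 0b1000, P3 = 0b1000, P4 = 0b0010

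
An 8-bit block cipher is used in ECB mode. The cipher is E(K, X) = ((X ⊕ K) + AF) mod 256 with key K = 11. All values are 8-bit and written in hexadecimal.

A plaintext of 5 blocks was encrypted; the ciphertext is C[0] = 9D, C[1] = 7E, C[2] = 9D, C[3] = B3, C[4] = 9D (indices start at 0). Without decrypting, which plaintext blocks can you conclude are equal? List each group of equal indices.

P[0] = P[2] = P[4]

ECB encrypts each block independently with the same key, so equal ciphertext blocks imply equal plaintext blocks.
C[0] = C[2] = C[4] = 9D, so P[0] = P[2] = P[4].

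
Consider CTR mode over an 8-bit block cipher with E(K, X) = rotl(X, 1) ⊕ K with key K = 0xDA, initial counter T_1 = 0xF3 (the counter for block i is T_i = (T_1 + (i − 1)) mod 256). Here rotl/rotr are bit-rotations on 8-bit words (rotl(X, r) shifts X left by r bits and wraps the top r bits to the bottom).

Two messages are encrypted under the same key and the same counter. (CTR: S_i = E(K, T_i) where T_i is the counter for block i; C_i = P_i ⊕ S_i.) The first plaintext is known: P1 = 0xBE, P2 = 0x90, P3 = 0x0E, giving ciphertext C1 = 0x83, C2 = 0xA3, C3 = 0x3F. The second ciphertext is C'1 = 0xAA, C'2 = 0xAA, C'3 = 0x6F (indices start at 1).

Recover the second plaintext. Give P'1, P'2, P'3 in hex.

P'1 = 0x97, P'2 = 0x99, P'3 = 0x5E

In CTR with a reused counter, both messages share the same keystream S_i, so C_i ⊕ C'_i = P_i ⊕ P'_i and thus P'_i = P_i ⊕ C_i ⊕ C'_i.
P'1: 0xBE ⊕ 0x83 ⊕ 0xAA = 0x97.
P'2: 0x90 ⊕ 0xA3 ⊕ 0xAA = 0x99.
P'3: 0x0E ⊕ 0x3F ⊕ 0x6F = 0x5E.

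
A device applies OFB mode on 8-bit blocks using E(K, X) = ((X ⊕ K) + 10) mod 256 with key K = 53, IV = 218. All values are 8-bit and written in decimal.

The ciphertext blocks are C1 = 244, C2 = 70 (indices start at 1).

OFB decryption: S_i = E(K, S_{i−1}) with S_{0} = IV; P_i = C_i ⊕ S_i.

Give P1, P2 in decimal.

P1: S = E(K, 218) = 249; 244 ⊕ 249 = 13.
P2: S = E(K, 249) = 214; 70 ⊕ 214 = 144.

P1 = 13, P2 = 144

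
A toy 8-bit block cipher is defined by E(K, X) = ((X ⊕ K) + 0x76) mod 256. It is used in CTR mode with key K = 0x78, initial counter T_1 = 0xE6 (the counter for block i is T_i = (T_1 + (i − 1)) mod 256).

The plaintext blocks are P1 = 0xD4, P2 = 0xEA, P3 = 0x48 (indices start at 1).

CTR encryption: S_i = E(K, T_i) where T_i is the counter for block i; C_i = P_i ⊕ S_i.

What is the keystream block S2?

C1: T = 0xE6, S = E(K, T) = 0x14; 0xD4 ⊕ 0x14 = 0xC0.
C2: T = 0xE7, S = E(K, T) = 0x15; 0xEA ⊕ 0x15 = 0xFF.
So S2 = 0x15.

0x15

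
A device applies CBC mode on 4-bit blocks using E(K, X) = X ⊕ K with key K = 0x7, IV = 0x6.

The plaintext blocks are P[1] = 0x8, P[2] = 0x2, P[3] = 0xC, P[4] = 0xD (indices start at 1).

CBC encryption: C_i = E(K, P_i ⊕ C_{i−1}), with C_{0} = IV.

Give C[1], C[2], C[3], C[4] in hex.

C[1] = 0x9, C[2] = 0xC, C[3] = 0x7, C[4] = 0xD

C[1]: P[1] ⊕ 0x6 = 0xE; E(K, 0xE) = 0x9.
C[2]: P[2] ⊕ 0x9 = 0xB; E(K, 0xB) = 0xC.
C[3]: P[3] ⊕ 0xC = 0x0; E(K, 0x0) = 0x7.
C[4]: P[4] ⊕ 0x7 = 0xA; E(K, 0xA) = 0xD.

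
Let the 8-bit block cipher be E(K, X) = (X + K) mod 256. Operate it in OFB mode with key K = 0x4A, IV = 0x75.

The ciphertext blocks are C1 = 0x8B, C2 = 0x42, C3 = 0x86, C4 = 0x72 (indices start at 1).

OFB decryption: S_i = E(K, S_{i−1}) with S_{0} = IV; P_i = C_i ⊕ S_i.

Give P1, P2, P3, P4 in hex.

P1: S = E(K, 0x75) = 0xBF; 0x8B ⊕ 0xBF = 0x34.
P2: S = E(K, 0xBF) = 0x09; 0x42 ⊕ 0x09 = 0x4B.
P3: S = E(K, 0x09) = 0x53; 0x86 ⊕ 0x53 = 0xD5.
P4: S = E(K, 0x53) = 0x9D; 0x72 ⊕ 0x9D = 0xEF.

P1 = 0x34, P2 = 0x4B, P3 = 0xD5, P4 = 0xEF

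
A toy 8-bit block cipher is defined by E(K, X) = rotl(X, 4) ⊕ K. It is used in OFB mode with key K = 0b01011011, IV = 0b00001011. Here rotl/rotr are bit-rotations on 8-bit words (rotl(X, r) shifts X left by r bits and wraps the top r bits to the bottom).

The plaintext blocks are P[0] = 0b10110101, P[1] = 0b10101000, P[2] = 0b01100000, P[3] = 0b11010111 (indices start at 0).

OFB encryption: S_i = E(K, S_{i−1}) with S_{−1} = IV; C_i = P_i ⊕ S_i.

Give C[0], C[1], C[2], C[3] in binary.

C[0] = 0b01011110, C[1] = 0b01001101, C[2] = 0b01100101, C[3] = 0b11011100

C[0]: S = E(K, 0b00001011) = 0b11101011; 0b10110101 ⊕ 0b11101011 = 0b01011110.
C[1]: S = E(K, 0b11101011) = 0b11100101; 0b10101000 ⊕ 0b11100101 = 0b01001101.
C[2]: S = E(K, 0b11100101) = 0b00000101; 0b01100000 ⊕ 0b00000101 = 0b01100101.
C[3]: S = E(K, 0b00000101) = 0b00001011; 0b11010111 ⊕ 0b00001011 = 0b11011100.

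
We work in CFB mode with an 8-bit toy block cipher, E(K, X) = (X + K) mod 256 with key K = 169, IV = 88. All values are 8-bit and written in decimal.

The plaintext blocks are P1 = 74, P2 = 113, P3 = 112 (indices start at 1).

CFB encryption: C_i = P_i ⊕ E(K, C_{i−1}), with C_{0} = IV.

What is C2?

C1: E(K, 88) = 1; 74 ⊕ 1 = 75.
C2: E(K, 75) = 244; 113 ⊕ 244 = 133.

C2 = 133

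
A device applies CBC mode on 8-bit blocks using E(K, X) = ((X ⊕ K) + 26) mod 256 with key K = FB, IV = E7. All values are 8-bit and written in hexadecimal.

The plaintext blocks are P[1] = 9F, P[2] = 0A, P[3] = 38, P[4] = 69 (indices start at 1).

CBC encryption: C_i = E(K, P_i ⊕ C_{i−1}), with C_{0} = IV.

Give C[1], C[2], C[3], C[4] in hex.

C[1]: P[1] ⊕ E7 = 78; E(K, 78) = A9.
C[2]: P[2] ⊕ A9 = A3; E(K, A3) = 7E.
C[3]: P[3] ⊕ 7E = 46; E(K, 46) = E3.
C[4]: P[4] ⊕ E3 = 8A; E(K, 8A) = 97.

C[1] = A9, C[2] = 7E, C[3] = E3, C[4] = 97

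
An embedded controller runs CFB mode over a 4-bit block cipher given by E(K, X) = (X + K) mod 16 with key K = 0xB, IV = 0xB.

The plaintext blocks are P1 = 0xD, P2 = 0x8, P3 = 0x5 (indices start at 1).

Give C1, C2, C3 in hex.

C1 = 0xB, C2 = 0xE, C3 = 0xC

CFB encryption: C_i = P_i ⊕ E(K, C_{i−1}), with C_{0} = IV.
C1: E(K, 0xB) = 0x6; 0xD ⊕ 0x6 = 0xB.
C2: E(K, 0xB) = 0x6; 0x8 ⊕ 0x6 = 0xE.
C3: E(K, 0xE) = 0x9; 0x5 ⊕ 0x9 = 0xC.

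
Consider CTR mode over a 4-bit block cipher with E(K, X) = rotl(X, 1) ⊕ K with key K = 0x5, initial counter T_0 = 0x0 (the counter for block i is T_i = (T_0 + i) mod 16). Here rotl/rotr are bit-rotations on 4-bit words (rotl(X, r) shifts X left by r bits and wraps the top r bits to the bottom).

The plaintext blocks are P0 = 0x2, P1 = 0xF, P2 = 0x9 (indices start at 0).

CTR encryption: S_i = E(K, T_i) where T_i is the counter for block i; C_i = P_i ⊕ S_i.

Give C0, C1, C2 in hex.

C0: T = 0x0, S = E(K, T) = 0x5; 0x2 ⊕ 0x5 = 0x7.
C1: T = 0x1, S = E(K, T) = 0x7; 0xF ⊕ 0x7 = 0x8.
C2: T = 0x2, S = E(K, T) = 0x1; 0x9 ⊕ 0x1 = 0x8.

C0 = 0x7, C1 = 0x8, C2 = 0x8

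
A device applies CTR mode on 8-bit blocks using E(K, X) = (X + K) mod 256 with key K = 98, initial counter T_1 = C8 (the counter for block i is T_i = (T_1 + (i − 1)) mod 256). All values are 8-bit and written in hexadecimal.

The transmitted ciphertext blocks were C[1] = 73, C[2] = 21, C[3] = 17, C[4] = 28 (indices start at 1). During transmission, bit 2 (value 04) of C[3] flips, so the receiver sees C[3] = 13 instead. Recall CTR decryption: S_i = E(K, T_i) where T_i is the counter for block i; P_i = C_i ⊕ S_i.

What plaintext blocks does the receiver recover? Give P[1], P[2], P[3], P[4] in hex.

P[1] = 13, P[2] = 40, P[3] = 71, P[4] = 4B

Only C[3] changed, to 13. In CTR, a change in C_i flips the same bit in P_i only; the keystream is unaffected. Decrypting the received ciphertext:
P[1]: T = C8, S = E(K, T) = 60; 73 ⊕ 60 = 13.
P[2]: T = C9, S = E(K, T) = 61; 21 ⊕ 61 = 40.
P[3]: T = CA, S = E(K, T) = 62; 13 ⊕ 62 = 71.
P[4]: T = CB, S = E(K, T) = 63; 28 ⊕ 63 = 4B.
Blocks that differ from the original plaintext: P[3].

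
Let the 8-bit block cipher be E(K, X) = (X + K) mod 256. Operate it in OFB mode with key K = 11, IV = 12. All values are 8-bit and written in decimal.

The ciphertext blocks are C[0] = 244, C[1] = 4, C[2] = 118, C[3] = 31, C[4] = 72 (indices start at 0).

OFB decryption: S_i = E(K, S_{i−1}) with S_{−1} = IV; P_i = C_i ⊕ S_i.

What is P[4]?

P[4] = 11

P[0]: S = E(K, 12) = 23; 244 ⊕ 23 = 227.
P[1]: S = E(K, 23) = 34; 4 ⊕ 34 = 38.
P[2]: S = E(K, 34) = 45; 118 ⊕ 45 = 91.
P[3]: S = E(K, 45) = 56; 31 ⊕ 56 = 39.
P[4]: S = E(K, 56) = 67; 72 ⊕ 67 = 11.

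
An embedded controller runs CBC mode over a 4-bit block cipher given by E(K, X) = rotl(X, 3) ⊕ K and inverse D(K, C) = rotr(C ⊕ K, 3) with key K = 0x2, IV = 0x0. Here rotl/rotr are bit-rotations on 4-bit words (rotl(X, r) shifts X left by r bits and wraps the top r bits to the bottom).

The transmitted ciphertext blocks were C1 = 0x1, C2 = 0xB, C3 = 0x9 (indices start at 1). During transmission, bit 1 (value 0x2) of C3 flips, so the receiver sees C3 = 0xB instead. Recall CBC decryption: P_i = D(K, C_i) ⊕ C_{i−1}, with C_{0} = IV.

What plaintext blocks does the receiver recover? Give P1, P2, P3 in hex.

Only C3 changed, to 0xB. In CBC, a change in C_i garbles P_i and flips the same bit in P_{i+1}. Decrypting the received ciphertext:
P1: D(K, 0x1) = 0x6; 0x6 ⊕ 0x0 = 0x6.
P2: D(K, 0xB) = 0x3; 0x3 ⊕ 0x1 = 0x2.
P3: D(K, 0xB) = 0x3; 0x3 ⊕ 0xB = 0x8.
Blocks that differ from the original plaintext: P3.

P1 = 0x6, P2 = 0x2, P3 = 0x8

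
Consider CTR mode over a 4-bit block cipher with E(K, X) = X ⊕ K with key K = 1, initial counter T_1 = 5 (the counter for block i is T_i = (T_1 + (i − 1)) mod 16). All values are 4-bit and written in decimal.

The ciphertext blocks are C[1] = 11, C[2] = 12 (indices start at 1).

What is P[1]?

CTR decryption: S_i = E(K, T_i) where T_i is the counter for block i; P_i = C_i ⊕ S_i.
P[1]: T = 5, S = E(K, T) = 4; 11 ⊕ 4 = 15.

P[1] = 15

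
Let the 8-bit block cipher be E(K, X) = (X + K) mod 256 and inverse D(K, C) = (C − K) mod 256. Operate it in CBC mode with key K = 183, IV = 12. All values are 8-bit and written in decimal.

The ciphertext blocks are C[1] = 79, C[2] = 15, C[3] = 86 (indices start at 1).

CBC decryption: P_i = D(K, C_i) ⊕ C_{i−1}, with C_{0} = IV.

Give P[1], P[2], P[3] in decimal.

P[1] = 148, P[2] = 23, P[3] = 144

P[1]: D(K, 79) = 152; 152 ⊕ 12 = 148.
P[2]: D(K, 15) = 88; 88 ⊕ 79 = 23.
P[3]: D(K, 86) = 159; 159 ⊕ 15 = 144.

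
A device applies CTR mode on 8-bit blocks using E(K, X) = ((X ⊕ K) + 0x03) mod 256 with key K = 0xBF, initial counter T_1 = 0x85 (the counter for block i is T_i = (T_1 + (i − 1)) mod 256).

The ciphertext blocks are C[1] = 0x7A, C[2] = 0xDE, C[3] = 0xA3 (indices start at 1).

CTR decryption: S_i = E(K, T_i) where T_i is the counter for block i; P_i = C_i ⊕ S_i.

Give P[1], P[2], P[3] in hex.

P[1] = 0x47, P[2] = 0xE2, P[3] = 0x98

P[1]: T = 0x85, S = E(K, T) = 0x3D; 0x7A ⊕ 0x3D = 0x47.
P[2]: T = 0x86, S = E(K, T) = 0x3C; 0xDE ⊕ 0x3C = 0xE2.
P[3]: T = 0x87, S = E(K, T) = 0x3B; 0xA3 ⊕ 0x3B = 0x98.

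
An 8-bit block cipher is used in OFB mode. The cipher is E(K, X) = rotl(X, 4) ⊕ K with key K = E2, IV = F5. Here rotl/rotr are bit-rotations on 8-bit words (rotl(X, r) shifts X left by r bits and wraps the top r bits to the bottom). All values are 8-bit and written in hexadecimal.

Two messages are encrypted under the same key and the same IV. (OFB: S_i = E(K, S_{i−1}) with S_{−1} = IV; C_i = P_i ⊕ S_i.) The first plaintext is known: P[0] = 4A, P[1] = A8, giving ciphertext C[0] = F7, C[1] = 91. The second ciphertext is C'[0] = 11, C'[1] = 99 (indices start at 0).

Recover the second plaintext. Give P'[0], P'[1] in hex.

In OFB with a reused IV, both messages share the same keystream S_i, so C_i ⊕ C'_i = P_i ⊕ P'_i and thus P'_i = P_i ⊕ C_i ⊕ C'_i.
P'[0]: 4A ⊕ F7 ⊕ 11 = AC.
P'[1]: A8 ⊕ 91 ⊕ 99 = A0.

P'[0] = AC, P'[1] = A0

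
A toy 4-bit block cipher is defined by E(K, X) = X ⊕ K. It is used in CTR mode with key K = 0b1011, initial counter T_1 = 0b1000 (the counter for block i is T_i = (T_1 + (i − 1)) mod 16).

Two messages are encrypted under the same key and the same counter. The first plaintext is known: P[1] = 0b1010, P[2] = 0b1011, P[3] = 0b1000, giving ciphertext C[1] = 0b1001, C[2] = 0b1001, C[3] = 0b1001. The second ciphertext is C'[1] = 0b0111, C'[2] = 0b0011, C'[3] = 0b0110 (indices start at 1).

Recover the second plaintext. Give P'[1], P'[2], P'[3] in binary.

P'[1] = 0b0100, P'[2] = 0b0001, P'[3] = 0b0111

In CTR with a reused counter, both messages share the same keystream S_i, so C_i ⊕ C'_i = P_i ⊕ P'_i and thus P'_i = P_i ⊕ C_i ⊕ C'_i.
P'[1]: 0b1010 ⊕ 0b1001 ⊕ 0b0111 = 0b0100.
P'[2]: 0b1011 ⊕ 0b1001 ⊕ 0b0011 = 0b0001.
P'[3]: 0b1000 ⊕ 0b1001 ⊕ 0b0110 = 0b0111.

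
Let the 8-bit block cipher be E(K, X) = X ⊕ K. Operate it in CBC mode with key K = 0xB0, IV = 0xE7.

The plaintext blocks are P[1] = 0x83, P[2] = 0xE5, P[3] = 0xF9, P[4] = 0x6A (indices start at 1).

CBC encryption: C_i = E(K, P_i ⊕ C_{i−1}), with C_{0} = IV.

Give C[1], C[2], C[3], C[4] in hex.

C[1]: P[1] ⊕ 0xE7 = 0x64; E(K, 0x64) = 0xD4.
C[2]: P[2] ⊕ 0xD4 = 0x31; E(K, 0x31) = 0x81.
C[3]: P[3] ⊕ 0x81 = 0x78; E(K, 0x78) = 0xC8.
C[4]: P[4] ⊕ 0xC8 = 0xA2; E(K, 0xA2) = 0x12.

C[1] = 0xD4, C[2] = 0x81, C[3] = 0xC8, C[4] = 0x12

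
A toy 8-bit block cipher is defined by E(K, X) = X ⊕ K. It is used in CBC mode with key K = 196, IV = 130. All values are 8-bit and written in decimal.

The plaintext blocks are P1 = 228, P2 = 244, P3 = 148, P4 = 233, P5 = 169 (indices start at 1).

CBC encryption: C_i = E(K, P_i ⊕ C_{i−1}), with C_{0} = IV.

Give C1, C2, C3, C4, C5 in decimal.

C1: P1 ⊕ 130 = 102; E(K, 102) = 162.
C2: P2 ⊕ 162 = 86; E(K, 86) = 146.
C3: P3 ⊕ 146 = 6; E(K, 6) = 194.
C4: P4 ⊕ 194 = 43; E(K, 43) = 239.
C5: P5 ⊕ 239 = 70; E(K, 70) = 130.

C1 = 162, C2 = 146, C3 = 194, C4 = 239, C5 = 130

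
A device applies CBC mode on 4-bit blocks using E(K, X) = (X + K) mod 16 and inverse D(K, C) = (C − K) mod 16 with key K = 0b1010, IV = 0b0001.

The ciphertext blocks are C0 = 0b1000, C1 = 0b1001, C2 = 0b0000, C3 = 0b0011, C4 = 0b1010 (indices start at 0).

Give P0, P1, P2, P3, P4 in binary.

CBC decryption: P_i = D(K, C_i) ⊕ C_{i−1}, with C_{−1} = IV.
P0: D(K, 0b1000) = 0b1110; 0b1110 ⊕ 0b0001 = 0b1111.
P1: D(K, 0b1001) = 0b1111; 0b1111 ⊕ 0b1000 = 0b0111.
P2: D(K, 0b0000) = 0b0110; 0b0110 ⊕ 0b1001 = 0b1111.
P3: D(K, 0b0011) = 0b1001; 0b1001 ⊕ 0b0000 = 0b1001.
P4: D(K, 0b1010) = 0b0000; 0b0000 ⊕ 0b0011 = 0b0011.

P0 = 0b1111, P1 = 0b0111, P2 = 0b1111, P3 = 0b1001, P4 = 0b0011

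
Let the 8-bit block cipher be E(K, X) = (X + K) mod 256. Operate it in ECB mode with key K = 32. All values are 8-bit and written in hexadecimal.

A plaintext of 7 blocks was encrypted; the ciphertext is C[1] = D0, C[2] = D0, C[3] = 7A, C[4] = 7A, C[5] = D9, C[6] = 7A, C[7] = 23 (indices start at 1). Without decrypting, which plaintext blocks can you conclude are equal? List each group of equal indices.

ECB encrypts each block independently with the same key, so equal ciphertext blocks imply equal plaintext blocks.
C[1] = C[2] = D0, so P[1] = P[2].
C[3] = C[4] = C[6] = 7A, so P[3] = P[4] = P[6].

P[1] = P[2]; P[3] = P[4] = P[6]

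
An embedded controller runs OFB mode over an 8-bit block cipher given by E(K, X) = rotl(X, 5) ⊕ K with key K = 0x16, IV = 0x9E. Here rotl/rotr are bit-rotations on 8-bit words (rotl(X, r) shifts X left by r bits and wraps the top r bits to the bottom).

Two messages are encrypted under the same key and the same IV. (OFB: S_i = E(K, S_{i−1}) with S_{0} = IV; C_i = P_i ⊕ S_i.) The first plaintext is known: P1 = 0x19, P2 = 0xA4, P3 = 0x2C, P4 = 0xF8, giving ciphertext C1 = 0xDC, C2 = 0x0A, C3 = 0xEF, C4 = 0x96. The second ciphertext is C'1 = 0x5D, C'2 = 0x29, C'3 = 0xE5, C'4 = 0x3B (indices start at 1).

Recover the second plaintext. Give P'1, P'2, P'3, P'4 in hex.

In OFB with a reused IV, both messages share the same keystream S_i, so C_i ⊕ C'_i = P_i ⊕ P'_i and thus P'_i = P_i ⊕ C_i ⊕ C'_i.
P'1: 0x19 ⊕ 0xDC ⊕ 0x5D = 0x98.
P'2: 0xA4 ⊕ 0x0A ⊕ 0x29 = 0x87.
P'3: 0x2C ⊕ 0xEF ⊕ 0xE5 = 0x26.
P'4: 0xF8 ⊕ 0x96 ⊕ 0x3B = 0x55.

P'1 = 0x98, P'2 = 0x87, P'3 = 0x26, P'4 = 0x55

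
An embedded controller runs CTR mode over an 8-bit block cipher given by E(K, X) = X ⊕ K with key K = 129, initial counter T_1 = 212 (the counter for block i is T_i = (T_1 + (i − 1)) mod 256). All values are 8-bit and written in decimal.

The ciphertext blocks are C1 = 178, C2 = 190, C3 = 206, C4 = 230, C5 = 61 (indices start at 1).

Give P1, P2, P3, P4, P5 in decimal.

CTR decryption: S_i = E(K, T_i) where T_i is the counter for block i; P_i = C_i ⊕ S_i.
P1: T = 212, S = E(K, T) = 85; 178 ⊕ 85 = 231.
P2: T = 213, S = E(K, T) = 84; 190 ⊕ 84 = 234.
P3: T = 214, S = E(K, T) = 87; 206 ⊕ 87 = 153.
P4: T = 215, S = E(K, T) = 86; 230 ⊕ 86 = 176.
P5: T = 216, S = E(K, T) = 89; 61 ⊕ 89 = 100.

P1 = 231, P2 = 234, P3 = 153, P4 = 176, P5 = 100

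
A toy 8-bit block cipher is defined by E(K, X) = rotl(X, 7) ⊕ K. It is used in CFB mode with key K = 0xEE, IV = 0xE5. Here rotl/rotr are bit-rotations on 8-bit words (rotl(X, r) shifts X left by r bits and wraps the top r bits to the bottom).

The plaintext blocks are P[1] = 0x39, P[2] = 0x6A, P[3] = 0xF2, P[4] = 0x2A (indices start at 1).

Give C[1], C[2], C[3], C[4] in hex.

C[1] = 0x25, C[2] = 0x16, C[3] = 0x17, C[4] = 0x4F

CFB encryption: C_i = P_i ⊕ E(K, C_{i−1}), with C_{0} = IV.
C[1]: E(K, 0xE5) = 0x1C; 0x39 ⊕ 0x1C = 0x25.
C[2]: E(K, 0x25) = 0x7C; 0x6A ⊕ 0x7C = 0x16.
C[3]: E(K, 0x16) = 0xE5; 0xF2 ⊕ 0xE5 = 0x17.
C[4]: E(K, 0x17) = 0x65; 0x2A ⊕ 0x65 = 0x4F.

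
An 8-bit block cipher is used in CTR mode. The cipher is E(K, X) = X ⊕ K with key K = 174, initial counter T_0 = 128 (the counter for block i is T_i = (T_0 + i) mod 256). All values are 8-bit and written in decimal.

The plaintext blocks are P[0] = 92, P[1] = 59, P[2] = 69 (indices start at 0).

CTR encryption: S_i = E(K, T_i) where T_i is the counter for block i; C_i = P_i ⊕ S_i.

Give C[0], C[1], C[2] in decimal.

C[0]: T = 128, S = E(K, T) = 46; 92 ⊕ 46 = 114.
C[1]: T = 129, S = E(K, T) = 47; 59 ⊕ 47 = 20.
C[2]: T = 130, S = E(K, T) = 44; 69 ⊕ 44 = 105.

C[0] = 114, C[1] = 20, C[2] = 105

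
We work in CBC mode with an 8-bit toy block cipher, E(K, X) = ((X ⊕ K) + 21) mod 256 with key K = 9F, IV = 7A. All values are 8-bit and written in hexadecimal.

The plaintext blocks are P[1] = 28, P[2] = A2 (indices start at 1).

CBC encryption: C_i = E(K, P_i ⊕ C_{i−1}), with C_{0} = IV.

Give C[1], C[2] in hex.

C[1]: P[1] ⊕ 7A = 52; E(K, 52) = EE.
C[2]: P[2] ⊕ EE = 4C; E(K, 4C) = F4.

C[1] = EE, C[2] = F4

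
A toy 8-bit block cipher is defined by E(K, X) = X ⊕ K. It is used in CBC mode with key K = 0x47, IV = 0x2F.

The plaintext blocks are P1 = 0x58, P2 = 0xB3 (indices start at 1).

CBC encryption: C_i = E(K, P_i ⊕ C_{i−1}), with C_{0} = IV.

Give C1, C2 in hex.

C1: P1 ⊕ 0x2F = 0x77; E(K, 0x77) = 0x30.
C2: P2 ⊕ 0x30 = 0x83; E(K, 0x83) = 0xC4.

C1 = 0x30, C2 = 0xC4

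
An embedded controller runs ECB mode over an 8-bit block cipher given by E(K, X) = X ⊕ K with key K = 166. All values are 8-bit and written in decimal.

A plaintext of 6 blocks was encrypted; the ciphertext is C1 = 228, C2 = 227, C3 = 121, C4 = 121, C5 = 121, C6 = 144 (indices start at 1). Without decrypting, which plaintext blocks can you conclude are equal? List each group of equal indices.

ECB encrypts each block independently with the same key, so equal ciphertext blocks imply equal plaintext blocks.
C3 = C4 = C5 = 121, so P3 = P4 = P5.

P3 = P4 = P5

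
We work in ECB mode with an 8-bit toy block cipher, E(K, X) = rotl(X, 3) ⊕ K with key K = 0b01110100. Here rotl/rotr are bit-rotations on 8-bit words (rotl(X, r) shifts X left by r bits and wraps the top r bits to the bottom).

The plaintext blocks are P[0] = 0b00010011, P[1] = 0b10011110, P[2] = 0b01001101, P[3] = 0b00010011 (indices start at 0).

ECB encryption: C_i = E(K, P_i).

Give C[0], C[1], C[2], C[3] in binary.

C[0]: E(K, 0b00010011) = 0b11101100.
C[1]: E(K, 0b10011110) = 0b10000000.
C[2]: E(K, 0b01001101) = 0b00011110.
C[3]: E(K, 0b00010011) = 0b11101100.

C[0] = 0b11101100, C[1] = 0b10000000, C[2] = 0b00011110, C[3] = 0b11101100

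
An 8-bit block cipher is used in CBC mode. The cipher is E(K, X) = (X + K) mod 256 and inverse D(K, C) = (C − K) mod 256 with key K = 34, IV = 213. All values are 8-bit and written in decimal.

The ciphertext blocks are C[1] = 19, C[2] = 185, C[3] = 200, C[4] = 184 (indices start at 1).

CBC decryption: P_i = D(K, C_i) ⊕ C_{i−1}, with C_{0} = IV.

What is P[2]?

P[2] = 132

P[2]: D(K, 185) = 151; 151 ⊕ 19 = 132.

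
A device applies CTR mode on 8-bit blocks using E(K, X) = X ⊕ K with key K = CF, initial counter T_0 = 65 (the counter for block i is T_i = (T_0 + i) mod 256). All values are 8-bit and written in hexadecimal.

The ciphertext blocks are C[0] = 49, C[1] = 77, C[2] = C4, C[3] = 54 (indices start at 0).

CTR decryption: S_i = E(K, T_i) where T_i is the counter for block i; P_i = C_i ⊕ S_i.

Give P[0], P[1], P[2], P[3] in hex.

P[0]: T = 65, S = E(K, T) = AA; 49 ⊕ AA = E3.
P[1]: T = 66, S = E(K, T) = A9; 77 ⊕ A9 = DE.
P[2]: T = 67, S = E(K, T) = A8; C4 ⊕ A8 = 6C.
P[3]: T = 68, S = E(K, T) = A7; 54 ⊕ A7 = F3.

P[0] = E3, P[1] = DE, P[2] = 6C, P[3] = F3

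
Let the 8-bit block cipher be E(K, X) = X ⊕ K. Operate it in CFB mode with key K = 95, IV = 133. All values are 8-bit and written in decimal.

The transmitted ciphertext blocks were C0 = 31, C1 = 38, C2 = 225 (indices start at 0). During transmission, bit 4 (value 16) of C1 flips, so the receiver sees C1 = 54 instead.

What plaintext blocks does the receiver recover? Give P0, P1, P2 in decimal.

CFB decryption: P_i = C_i ⊕ E(K, C_{i−1}), with C_{−1} = IV.
Only C1 changed, to 54. In CFB, a change in C_i flips the same bit in P_i and garbles P_{i+1}. Decrypting the received ciphertext:
P0: E(K, 133) = 218; 31 ⊕ 218 = 197.
P1: E(K, 31) = 64; 54 ⊕ 64 = 118.
P2: E(K, 54) = 105; 225 ⊕ 105 = 136.
Blocks that differ from the original plaintext: P1, P2.

P0 = 197, P1 = 118, P2 = 136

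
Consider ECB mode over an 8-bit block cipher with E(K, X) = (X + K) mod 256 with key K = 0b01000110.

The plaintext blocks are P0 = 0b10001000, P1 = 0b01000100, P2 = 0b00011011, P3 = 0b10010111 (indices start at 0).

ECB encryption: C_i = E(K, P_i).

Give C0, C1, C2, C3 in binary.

C0 = 0b11001110, C1 = 0b10001010, C2 = 0b01100001, C3 = 0b11011101

C0: E(K, 0b10001000) = 0b11001110.
C1: E(K, 0b01000100) = 0b10001010.
C2: E(K, 0b00011011) = 0b01100001.
C3: E(K, 0b10010111) = 0b11011101.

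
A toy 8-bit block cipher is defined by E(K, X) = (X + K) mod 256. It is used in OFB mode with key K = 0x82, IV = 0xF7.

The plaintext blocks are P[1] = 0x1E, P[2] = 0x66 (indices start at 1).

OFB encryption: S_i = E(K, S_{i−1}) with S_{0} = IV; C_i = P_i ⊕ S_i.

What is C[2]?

C[1]: S = E(K, 0xF7) = 0x79; 0x1E ⊕ 0x79 = 0x67.
C[2]: S = E(K, 0x79) = 0xFB; 0x66 ⊕ 0xFB = 0x9D.

C[2] = 0x9D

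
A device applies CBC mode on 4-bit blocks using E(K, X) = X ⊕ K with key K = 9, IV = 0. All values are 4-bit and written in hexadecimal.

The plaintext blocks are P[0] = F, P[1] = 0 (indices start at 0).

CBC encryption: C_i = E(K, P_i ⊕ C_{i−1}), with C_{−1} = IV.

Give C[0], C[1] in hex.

C[0]: P[0] ⊕ 0 = F; E(K, F) = 6.
C[1]: P[1] ⊕ 6 = 6; E(K, 6) = F.

C[0] = 6, C[1] = F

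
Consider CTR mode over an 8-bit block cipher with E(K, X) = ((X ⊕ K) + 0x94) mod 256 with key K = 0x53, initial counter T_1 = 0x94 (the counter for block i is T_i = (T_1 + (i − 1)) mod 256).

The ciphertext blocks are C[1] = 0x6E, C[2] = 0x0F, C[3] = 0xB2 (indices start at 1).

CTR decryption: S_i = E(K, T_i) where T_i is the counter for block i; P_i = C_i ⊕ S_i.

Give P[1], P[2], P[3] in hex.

P[1] = 0x35, P[2] = 0x55, P[3] = 0xEB

P[1]: T = 0x94, S = E(K, T) = 0x5B; 0x6E ⊕ 0x5B = 0x35.
P[2]: T = 0x95, S = E(K, T) = 0x5A; 0x0F ⊕ 0x5A = 0x55.
P[3]: T = 0x96, S = E(K, T) = 0x59; 0xB2 ⊕ 0x59 = 0xEB.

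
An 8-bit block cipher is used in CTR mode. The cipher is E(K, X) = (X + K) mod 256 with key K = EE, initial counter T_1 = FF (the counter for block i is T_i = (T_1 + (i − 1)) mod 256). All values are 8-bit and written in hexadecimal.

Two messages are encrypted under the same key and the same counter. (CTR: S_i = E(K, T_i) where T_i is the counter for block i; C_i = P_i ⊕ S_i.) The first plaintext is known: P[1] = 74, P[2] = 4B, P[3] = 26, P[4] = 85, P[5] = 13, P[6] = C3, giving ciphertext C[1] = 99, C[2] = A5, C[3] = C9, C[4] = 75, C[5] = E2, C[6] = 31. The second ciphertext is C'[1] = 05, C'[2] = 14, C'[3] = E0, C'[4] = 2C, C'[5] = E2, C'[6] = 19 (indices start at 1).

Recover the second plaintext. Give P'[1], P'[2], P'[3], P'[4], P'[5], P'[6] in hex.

In CTR with a reused counter, both messages share the same keystream S_i, so C_i ⊕ C'_i = P_i ⊕ P'_i and thus P'_i = P_i ⊕ C_i ⊕ C'_i.
P'[1]: 74 ⊕ 99 ⊕ 05 = E8.
P'[2]: 4B ⊕ A5 ⊕ 14 = FA.
P'[3]: 26 ⊕ C9 ⊕ E0 = 0F.
P'[4]: 85 ⊕ 75 ⊕ 2C = DC.
P'[5]: 13 ⊕ E2 ⊕ E2 = 13.
P'[6]: C3 ⊕ 31 ⊕ 19 = EB.

P'[1] = E8, P'[2] = FA, P'[3] = 0F, P'[4] = DC, P'[5] = 13, P'[6] = EB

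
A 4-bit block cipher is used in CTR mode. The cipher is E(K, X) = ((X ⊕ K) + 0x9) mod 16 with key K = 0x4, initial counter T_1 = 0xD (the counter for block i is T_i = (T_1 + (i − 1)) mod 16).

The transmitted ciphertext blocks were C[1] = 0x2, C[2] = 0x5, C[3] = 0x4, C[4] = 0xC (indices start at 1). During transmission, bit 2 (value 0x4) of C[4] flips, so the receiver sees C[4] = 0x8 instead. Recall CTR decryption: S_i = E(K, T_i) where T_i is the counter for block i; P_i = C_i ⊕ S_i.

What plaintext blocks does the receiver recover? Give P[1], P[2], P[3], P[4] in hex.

Only C[4] changed, to 0x8. In CTR, a change in C_i flips the same bit in P_i only; the keystream is unaffected. Decrypting the received ciphertext:
P[1]: T = 0xD, S = E(K, T) = 0x2; 0x2 ⊕ 0x2 = 0x0.
P[2]: T = 0xE, S = E(K, T) = 0x3; 0x5 ⊕ 0x3 = 0x6.
P[3]: T = 0xF, S = E(K, T) = 0x4; 0x4 ⊕ 0x4 = 0x0.
P[4]: T = 0x0, S = E(K, T) = 0xD; 0x8 ⊕ 0xD = 0x5.
Blocks that differ from the original plaintext: P[4].

P[1] = 0x0, P[2] = 0x6, P[3] = 0x0, P[4] = 0x5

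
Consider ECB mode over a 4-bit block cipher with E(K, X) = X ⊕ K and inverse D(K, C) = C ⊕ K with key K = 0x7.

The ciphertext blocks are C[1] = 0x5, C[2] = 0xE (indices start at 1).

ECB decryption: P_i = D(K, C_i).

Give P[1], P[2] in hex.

P[1]: D(K, 0x5) = 0x2.
P[2]: D(K, 0xE) = 0x9.

P[1] = 0x2, P[2] = 0x9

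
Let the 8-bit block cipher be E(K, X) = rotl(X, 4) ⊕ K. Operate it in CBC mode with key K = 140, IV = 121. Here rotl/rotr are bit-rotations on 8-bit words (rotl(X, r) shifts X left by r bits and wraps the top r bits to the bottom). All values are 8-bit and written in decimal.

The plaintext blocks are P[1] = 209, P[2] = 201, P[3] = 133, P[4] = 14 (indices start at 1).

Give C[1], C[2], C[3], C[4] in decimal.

C[1] = 6, C[2] = 112, C[3] = 211, C[4] = 81

CBC encryption: C_i = E(K, P_i ⊕ C_{i−1}), with C_{0} = IV.
C[1]: P[1] ⊕ 121 = 168; E(K, 168) = 6.
C[2]: P[2] ⊕ 6 = 207; E(K, 207) = 112.
C[3]: P[3] ⊕ 112 = 245; E(K, 245) = 211.
C[4]: P[4] ⊕ 211 = 221; E(K, 221) = 81.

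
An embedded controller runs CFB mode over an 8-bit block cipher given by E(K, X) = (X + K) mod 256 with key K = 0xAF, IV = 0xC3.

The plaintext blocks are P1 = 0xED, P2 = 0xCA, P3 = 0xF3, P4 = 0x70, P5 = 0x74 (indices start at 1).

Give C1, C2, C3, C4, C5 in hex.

CFB encryption: C_i = P_i ⊕ E(K, C_{i−1}), with C_{0} = IV.
C1: E(K, 0xC3) = 0x72; 0xED ⊕ 0x72 = 0x9F.
C2: E(K, 0x9F) = 0x4E; 0xCA ⊕ 0x4E = 0x84.
C3: E(K, 0x84) = 0x33; 0xF3 ⊕ 0x33 = 0xC0.
C4: E(K, 0xC0) = 0x6F; 0x70 ⊕ 0x6F = 0x1F.
C5: E(K, 0x1F) = 0xCE; 0x74 ⊕ 0xCE = 0xBA.

C1 = 0x9F, C2 = 0x84, C3 = 0xC0, C4 = 0x1F, C5 = 0xBA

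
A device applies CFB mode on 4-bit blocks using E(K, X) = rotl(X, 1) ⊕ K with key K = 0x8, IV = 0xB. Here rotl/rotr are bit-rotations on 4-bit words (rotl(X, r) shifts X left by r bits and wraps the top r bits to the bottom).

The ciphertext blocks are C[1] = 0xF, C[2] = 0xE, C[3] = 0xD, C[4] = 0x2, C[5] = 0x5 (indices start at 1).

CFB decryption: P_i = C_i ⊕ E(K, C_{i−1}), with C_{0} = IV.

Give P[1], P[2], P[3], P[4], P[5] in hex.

P[1] = 0x0, P[2] = 0x9, P[3] = 0x8, P[4] = 0x1, P[5] = 0x9

P[1]: E(K, 0xB) = 0xF; 0xF ⊕ 0xF = 0x0.
P[2]: E(K, 0xF) = 0x7; 0xE ⊕ 0x7 = 0x9.
P[3]: E(K, 0xE) = 0x5; 0xD ⊕ 0x5 = 0x8.
P[4]: E(K, 0xD) = 0x3; 0x2 ⊕ 0x3 = 0x1.
P[5]: E(K, 0x2) = 0xC; 0x5 ⊕ 0xC = 0x9.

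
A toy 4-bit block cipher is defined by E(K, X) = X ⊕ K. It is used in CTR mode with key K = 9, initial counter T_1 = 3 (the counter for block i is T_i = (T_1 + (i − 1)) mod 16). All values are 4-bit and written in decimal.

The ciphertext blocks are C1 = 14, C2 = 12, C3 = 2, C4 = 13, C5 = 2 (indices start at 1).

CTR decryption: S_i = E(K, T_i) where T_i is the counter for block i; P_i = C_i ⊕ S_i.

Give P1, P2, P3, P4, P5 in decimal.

P1: T = 3, S = E(K, T) = 10; 14 ⊕ 10 = 4.
P2: T = 4, S = E(K, T) = 13; 12 ⊕ 13 = 1.
P3: T = 5, S = E(K, T) = 12; 2 ⊕ 12 = 14.
P4: T = 6, S = E(K, T) = 15; 13 ⊕ 15 = 2.
P5: T = 7, S = E(K, T) = 14; 2 ⊕ 14 = 12.

P1 = 4, P2 = 1, P3 = 14, P4 = 2, P5 = 12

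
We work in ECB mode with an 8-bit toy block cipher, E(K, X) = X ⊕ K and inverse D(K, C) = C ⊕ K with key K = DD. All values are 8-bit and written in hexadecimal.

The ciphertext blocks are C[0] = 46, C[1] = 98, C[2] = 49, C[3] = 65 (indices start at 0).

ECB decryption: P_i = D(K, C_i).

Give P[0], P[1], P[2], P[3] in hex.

P[0]: D(K, 46) = 9B.
P[1]: D(K, 98) = 45.
P[2]: D(K, 49) = 94.
P[3]: D(K, 65) = B8.

P[0] = 9B, P[1] = 45, P[2] = 94, P[3] = B8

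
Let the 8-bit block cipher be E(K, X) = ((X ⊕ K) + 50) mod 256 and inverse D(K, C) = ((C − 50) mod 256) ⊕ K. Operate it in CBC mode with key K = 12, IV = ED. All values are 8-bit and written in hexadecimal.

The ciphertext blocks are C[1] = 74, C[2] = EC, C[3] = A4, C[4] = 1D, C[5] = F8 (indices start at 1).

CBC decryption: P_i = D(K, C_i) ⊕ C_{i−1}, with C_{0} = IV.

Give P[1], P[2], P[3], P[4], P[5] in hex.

P[1] = DB, P[2] = FA, P[3] = AA, P[4] = 7B, P[5] = A7

P[1]: D(K, 74) = 36; 36 ⊕ ED = DB.
P[2]: D(K, EC) = 8E; 8E ⊕ 74 = FA.
P[3]: D(K, A4) = 46; 46 ⊕ EC = AA.
P[4]: D(K, 1D) = DF; DF ⊕ A4 = 7B.
P[5]: D(K, F8) = BA; BA ⊕ 1D = A7.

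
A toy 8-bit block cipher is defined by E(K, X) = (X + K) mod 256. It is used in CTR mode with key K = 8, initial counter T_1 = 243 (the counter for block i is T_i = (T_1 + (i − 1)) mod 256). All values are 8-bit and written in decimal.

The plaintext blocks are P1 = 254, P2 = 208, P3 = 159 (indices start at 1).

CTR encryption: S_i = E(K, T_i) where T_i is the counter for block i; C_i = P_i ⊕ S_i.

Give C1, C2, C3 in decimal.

C1 = 5, C2 = 44, C3 = 98

C1: T = 243, S = E(K, T) = 251; 254 ⊕ 251 = 5.
C2: T = 244, S = E(K, T) = 252; 208 ⊕ 252 = 44.
C3: T = 245, S = E(K, T) = 253; 159 ⊕ 253 = 98.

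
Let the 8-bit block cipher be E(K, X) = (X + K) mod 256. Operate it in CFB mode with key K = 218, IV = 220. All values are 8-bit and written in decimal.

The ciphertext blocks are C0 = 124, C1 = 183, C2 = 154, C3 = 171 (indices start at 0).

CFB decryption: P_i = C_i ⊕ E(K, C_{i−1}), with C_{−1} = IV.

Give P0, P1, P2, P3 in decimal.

P0 = 202, P1 = 225, P2 = 11, P3 = 223

P0: E(K, 220) = 182; 124 ⊕ 182 = 202.
P1: E(K, 124) = 86; 183 ⊕ 86 = 225.
P2: E(K, 183) = 145; 154 ⊕ 145 = 11.
P3: E(K, 154) = 116; 171 ⊕ 116 = 223.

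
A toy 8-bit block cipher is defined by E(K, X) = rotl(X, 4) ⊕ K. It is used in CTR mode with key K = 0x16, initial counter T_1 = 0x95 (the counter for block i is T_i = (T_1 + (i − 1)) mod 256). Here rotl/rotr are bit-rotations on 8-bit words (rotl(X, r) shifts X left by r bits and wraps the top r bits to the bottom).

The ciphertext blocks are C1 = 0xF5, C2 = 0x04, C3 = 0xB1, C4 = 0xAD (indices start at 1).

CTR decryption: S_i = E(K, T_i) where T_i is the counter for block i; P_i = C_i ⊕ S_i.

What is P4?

P4 = 0x32

P4: T = 0x98, S = E(K, T) = 0x9F; 0xAD ⊕ 0x9F = 0x32.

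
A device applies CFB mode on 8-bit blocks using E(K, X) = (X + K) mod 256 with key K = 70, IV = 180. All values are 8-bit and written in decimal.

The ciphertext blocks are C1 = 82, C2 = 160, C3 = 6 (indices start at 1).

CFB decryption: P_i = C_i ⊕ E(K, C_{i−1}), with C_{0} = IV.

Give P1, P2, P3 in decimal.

P1 = 168, P2 = 56, P3 = 224

P1: E(K, 180) = 250; 82 ⊕ 250 = 168.
P2: E(K, 82) = 152; 160 ⊕ 152 = 56.
P3: E(K, 160) = 230; 6 ⊕ 230 = 224.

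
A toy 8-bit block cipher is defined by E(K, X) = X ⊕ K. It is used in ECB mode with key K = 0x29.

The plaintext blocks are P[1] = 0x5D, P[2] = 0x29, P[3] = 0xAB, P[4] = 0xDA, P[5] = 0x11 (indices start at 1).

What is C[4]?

ECB encryption: C_i = E(K, P_i).
C[4]: E(K, 0xDA) = 0xF3.

C[4] = 0xF3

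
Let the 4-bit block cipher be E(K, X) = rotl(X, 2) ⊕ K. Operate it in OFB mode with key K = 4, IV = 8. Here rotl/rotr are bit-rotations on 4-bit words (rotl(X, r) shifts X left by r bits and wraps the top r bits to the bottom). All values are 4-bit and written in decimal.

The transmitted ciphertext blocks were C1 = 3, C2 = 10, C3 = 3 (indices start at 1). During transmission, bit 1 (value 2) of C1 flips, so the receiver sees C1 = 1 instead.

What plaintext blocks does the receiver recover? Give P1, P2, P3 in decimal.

P1 = 7, P2 = 7, P3 = 0

OFB decryption: S_i = E(K, S_{i−1}) with S_{0} = IV; P_i = C_i ⊕ S_i.
Only C1 changed, to 1. In OFB, a change in C_i flips the same bit in P_i only; the keystream is unaffected. Decrypting the received ciphertext:
P1: S = E(K, 8) = 6; 1 ⊕ 6 = 7.
P2: S = E(K, 6) = 13; 10 ⊕ 13 = 7.
P3: S = E(K, 13) = 3; 3 ⊕ 3 = 0.
Blocks that differ from the original plaintext: P1.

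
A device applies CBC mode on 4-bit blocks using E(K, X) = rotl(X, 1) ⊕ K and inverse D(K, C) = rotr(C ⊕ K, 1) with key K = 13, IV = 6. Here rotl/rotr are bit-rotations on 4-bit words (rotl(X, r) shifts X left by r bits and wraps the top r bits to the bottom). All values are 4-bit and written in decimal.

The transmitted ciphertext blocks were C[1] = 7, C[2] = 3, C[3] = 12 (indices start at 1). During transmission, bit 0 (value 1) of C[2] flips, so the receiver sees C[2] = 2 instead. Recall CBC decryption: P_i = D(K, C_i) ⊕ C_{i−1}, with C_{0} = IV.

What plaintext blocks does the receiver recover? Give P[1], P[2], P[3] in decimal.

P[1] = 3, P[2] = 8, P[3] = 10

Only C[2] changed, to 2. In CBC, a change in C_i garbles P_i and flips the same bit in P_{i+1}. Decrypting the received ciphertext:
P[1]: D(K, 7) = 5; 5 ⊕ 6 = 3.
P[2]: D(K, 2) = 15; 15 ⊕ 7 = 8.
P[3]: D(K, 12) = 8; 8 ⊕ 2 = 10.
Blocks that differ from the original plaintext: P[2], P[3].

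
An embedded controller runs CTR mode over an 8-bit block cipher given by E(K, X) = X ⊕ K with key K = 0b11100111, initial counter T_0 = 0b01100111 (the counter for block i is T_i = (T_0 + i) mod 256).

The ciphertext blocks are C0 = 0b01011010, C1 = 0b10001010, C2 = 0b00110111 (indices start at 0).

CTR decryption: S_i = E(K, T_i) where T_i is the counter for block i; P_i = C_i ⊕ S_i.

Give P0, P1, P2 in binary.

P0 = 0b11011010, P1 = 0b00000101, P2 = 0b10111001

P0: T = 0b01100111, S = E(K, T) = 0b10000000; 0b01011010 ⊕ 0b10000000 = 0b11011010.
P1: T = 0b01101000, S = E(K, T) = 0b10001111; 0b10001010 ⊕ 0b10001111 = 0b00000101.
P2: T = 0b01101001, S = E(K, T) = 0b10001110; 0b00110111 ⊕ 0b10001110 = 0b10111001.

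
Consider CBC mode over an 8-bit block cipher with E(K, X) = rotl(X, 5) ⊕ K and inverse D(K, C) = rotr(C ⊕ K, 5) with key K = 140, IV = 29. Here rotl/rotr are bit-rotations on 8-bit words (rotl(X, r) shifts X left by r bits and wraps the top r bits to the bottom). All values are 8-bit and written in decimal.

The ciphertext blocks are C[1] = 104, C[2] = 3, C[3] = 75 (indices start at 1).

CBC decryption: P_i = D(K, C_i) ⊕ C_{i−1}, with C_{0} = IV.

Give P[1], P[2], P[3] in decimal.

P[1]: D(K, 104) = 39; 39 ⊕ 29 = 58.
P[2]: D(K, 3) = 124; 124 ⊕ 104 = 20.
P[3]: D(K, 75) = 62; 62 ⊕ 3 = 61.

P[1] = 58, P[2] = 20, P[3] = 61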